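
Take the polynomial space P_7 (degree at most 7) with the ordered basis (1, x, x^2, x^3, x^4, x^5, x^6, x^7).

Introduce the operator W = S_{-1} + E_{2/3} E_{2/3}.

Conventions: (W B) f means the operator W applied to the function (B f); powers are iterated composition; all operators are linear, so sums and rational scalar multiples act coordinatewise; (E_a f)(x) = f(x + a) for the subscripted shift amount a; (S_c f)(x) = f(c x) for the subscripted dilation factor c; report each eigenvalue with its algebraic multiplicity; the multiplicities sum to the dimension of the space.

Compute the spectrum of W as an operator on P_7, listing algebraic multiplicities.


image of 1: 2
image of x: 4/3
image of x^2: 2x^2 + (8/3)x + 16/9
image of x^3: 4x^2 + (16/3)x + 64/27
image of x^4: 2x^4 + (16/3)x^3 + (32/3)x^2 + (256/27)x + 256/81
image of x^5: (20/3)x^4 + (160/9)x^3 + (640/27)x^2 + (1280/81)x + 1024/243
image of x^6: 2x^6 + 8x^5 + (80/3)x^4 + (1280/27)x^3 + (1280/27)x^2 + (2048/81)x + 4096/729
image of x^7: (28/3)x^6 + (112/3)x^5 + (2240/27)x^4 + (8960/81)x^3 + (7168/81)x^2 + (28672/729)x + 16384/2187
the matrix is upper triangular; its diagonal is (2, 0, 2, 0, 2, 0, 2, 0)
for a triangular matrix the eigenvalues are the diagonal entries, with algebraic multiplicity their repetition count

λ = 0 (multiplicity 4), λ = 2 (multiplicity 4)


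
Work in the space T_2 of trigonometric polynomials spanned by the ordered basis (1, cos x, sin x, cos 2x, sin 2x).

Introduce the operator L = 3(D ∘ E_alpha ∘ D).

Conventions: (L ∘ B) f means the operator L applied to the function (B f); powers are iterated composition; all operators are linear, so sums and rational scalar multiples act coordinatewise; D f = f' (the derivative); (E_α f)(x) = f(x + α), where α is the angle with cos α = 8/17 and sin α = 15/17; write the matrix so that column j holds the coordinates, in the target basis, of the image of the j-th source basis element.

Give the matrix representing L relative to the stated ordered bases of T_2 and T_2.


image of 1: 0
image of cos x: -(24/17)cos x + (45/17)sin x
image of sin x: -(45/17)cos x - (24/17)sin x
image of cos 2x: (1932/289)cos 2x + (2880/289)sin 2x
image of sin 2x: -(2880/289)cos 2x + (1932/289)sin 2x
each image's coordinates form column j of the matrix

the matrix is [[0, 0, 0, 0, 0]; [0, -24/17, -45/17, 0, 0]; [0, 45/17, -24/17, 0, 0]; [0, 0, 0, 1932/289, -2880/289]; [0, 0, 0, 2880/289, 1932/289]] (rows listed top to bottom)


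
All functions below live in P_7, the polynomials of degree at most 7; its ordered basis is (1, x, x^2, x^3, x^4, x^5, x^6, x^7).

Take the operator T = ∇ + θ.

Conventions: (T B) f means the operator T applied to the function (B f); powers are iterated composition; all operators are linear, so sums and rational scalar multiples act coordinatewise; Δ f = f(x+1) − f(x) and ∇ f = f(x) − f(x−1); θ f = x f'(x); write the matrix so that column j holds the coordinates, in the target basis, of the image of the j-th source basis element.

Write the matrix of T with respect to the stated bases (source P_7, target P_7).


the matrix is [[0, 1, -1, 1, -1, 1, -1, 1]; [0, 1, 2, -3, 4, -5, 6, -7]; [0, 0, 2, 3, -6, 10, -15, 21]; [0, 0, 0, 3, 4, -10, 20, -35]; [0, 0, 0, 0, 4, 5, -15, 35]; [0, 0, 0, 0, 0, 5, 6, -21]; [0, 0, 0, 0, 0, 0, 6, 7]; [0, 0, 0, 0, 0, 0, 0, 7]] (rows listed top to bottom)

image of 1: 0
image of x: x + 1
image of x^2: 2x^2 + 2x - 1
image of x^3: 3x^3 + 3x^2 - 3x + 1
image of x^4: 4x^4 + 4x^3 - 6x^2 + 4x - 1
image of x^5: 5x^5 + 5x^4 - 10x^3 + 10x^2 - 5x + 1
image of x^6: 6x^6 + 6x^5 - 15x^4 + 20x^3 - 15x^2 + 6x - 1
image of x^7: 7x^7 + 7x^6 - 21x^5 + 35x^4 - 35x^3 + 21x^2 - 7x + 1
each image's coordinates form column j of the matrix


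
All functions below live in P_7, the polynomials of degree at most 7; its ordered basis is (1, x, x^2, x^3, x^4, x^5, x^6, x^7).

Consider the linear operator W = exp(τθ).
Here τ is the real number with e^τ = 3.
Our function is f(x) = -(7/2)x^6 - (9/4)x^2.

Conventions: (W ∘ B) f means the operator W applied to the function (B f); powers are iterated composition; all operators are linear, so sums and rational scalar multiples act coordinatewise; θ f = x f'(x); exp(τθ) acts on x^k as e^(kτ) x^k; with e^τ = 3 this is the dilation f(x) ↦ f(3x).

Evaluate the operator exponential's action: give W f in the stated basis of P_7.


the image equals g(x) = -(5103/2)x^6 - (81/4)x^2

exp(τθ) x^k = e^(kτ) x^k; with e^τ = 3 this sends x^k to 3^k x^k
x^2 ↦ 9 x^2
x^6 ↦ 729 x^6
applying this coordinatewise to f: exp(τθ) f = -(5103/2)x^6 - (81/4)x^2


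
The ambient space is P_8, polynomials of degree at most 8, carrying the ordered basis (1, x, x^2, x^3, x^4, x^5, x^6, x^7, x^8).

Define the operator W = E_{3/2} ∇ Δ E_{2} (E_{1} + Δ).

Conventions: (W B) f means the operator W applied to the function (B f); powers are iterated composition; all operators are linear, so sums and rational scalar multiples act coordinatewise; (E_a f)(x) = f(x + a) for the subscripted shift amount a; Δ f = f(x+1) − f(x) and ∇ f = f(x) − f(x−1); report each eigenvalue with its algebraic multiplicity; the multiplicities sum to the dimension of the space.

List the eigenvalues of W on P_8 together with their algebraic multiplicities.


image of 1: 0
image of x: 0
image of x^2: 2
image of x^3: 6x + 33
image of x^4: 12x^2 + 132x + 341
image of x^5: 20x^3 + 330x^2 + 1705x + 5685/2
image of x^6: 30x^4 + 660x^3 + 5115x^2 + 17055x + 167611/8
image of x^7: 42x^5 + 1155x^4 + 11935x^3 + (119385/2)x^2 + (1173277/8)x + 2284443/16
image of x^8: 56x^6 + 1848x^5 + 23870x^4 + 159180x^3 + (1173277/2)x^2 + (2284443/2)x + 7379773/8
the matrix is upper triangular; its diagonal is (0, 0, 0, 0, 0, 0, 0, 0, 0)
for a triangular matrix the eigenvalues are the diagonal entries, with algebraic multiplicity their repetition count

λ = 0 (multiplicity 9)


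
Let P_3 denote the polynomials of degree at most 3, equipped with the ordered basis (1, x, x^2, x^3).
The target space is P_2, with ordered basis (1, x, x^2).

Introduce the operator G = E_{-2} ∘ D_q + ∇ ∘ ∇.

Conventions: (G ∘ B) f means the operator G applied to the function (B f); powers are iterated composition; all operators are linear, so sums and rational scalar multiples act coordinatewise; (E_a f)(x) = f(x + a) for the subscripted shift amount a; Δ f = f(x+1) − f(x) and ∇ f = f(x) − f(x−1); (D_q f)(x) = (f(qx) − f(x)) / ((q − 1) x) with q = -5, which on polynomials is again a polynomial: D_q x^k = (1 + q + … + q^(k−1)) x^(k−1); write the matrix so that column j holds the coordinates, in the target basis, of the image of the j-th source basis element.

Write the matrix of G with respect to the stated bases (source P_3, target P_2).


image of 1: 0
image of x: 1
image of x^2: -4x + 10
image of x^3: 21x^2 - 78x + 78
each image's coordinates form column j of the matrix

the matrix is [[0, 1, 10, 78]; [0, 0, -4, -78]; [0, 0, 0, 21]] (rows listed top to bottom)


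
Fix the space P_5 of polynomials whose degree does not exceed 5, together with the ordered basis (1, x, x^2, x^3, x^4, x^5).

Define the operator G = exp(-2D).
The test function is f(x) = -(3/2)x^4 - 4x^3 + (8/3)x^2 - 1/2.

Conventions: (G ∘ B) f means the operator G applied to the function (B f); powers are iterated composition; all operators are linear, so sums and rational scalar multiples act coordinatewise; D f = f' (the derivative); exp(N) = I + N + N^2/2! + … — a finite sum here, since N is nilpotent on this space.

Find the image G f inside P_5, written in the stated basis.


the result is g(x) = -(3/2)x^4 + 8x^3 - (28/3)x^2 - (32/3)x + 109/6

order-1 term: 12x^3 + 24x^2 - (32/3)x
order-2 term: -36x^2 - 48x + 32/3
order-3 term: 48x + 32
order-4 term: -24
the series for exp(-2D) f terminates at order 4
exp(-2D) f = -(3/2)x^4 + 8x^3 - (28/3)x^2 - (32/3)x + 109/6


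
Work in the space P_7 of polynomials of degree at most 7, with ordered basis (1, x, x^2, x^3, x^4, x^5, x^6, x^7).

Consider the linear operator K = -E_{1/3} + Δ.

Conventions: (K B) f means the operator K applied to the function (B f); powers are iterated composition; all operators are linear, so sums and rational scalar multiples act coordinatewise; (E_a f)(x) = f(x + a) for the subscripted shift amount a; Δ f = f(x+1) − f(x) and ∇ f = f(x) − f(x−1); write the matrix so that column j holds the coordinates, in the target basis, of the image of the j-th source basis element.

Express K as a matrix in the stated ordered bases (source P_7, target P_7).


the matrix is [[-1, 2/3, 8/9, 26/27, 80/81, 242/243, 728/729, 2186/2187]; [0, -1, 4/3, 8/3, 104/27, 400/81, 484/81, 5096/729]; [0, 0, -1, 2, 16/3, 260/27, 400/27, 1694/81]; [0, 0, 0, -1, 8/3, 80/9, 520/27, 2800/81]; [0, 0, 0, 0, -1, 10/3, 40/3, 910/27]; [0, 0, 0, 0, 0, -1, 4, 56/3]; [0, 0, 0, 0, 0, 0, -1, 14/3]; [0, 0, 0, 0, 0, 0, 0, -1]] (rows listed top to bottom)

image of 1: -1
image of x: -x + 2/3
image of x^2: -x^2 + (4/3)x + 8/9
image of x^3: -x^3 + 2x^2 + (8/3)x + 26/27
image of x^4: -x^4 + (8/3)x^3 + (16/3)x^2 + (104/27)x + 80/81
image of x^5: -x^5 + (10/3)x^4 + (80/9)x^3 + (260/27)x^2 + (400/81)x + 242/243
image of x^6: -x^6 + 4x^5 + (40/3)x^4 + (520/27)x^3 + (400/27)x^2 + (484/81)x + 728/729
image of x^7: -x^7 + (14/3)x^6 + (56/3)x^5 + (910/27)x^4 + (2800/81)x^3 + (1694/81)x^2 + (5096/729)x + 2186/2187
each image's coordinates form column j of the matrix


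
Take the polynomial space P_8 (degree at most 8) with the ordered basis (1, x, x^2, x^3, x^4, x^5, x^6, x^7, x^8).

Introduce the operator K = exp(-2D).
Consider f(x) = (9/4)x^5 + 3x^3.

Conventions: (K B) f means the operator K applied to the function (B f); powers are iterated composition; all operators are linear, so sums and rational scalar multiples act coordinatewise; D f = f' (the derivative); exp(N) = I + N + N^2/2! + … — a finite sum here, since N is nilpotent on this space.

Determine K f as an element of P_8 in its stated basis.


g(x) = (9/4)x^5 - (45/2)x^4 + 93x^3 - 198x^2 + 216x - 96

order-1 term: -(45/2)x^4 - 18x^2
order-2 term: 90x^3 + 36x
order-3 term: -180x^2 - 24
order-4 term: 180x
order-5 term: -72
the series for exp(-2D) f terminates at order 5
exp(-2D) f = (9/4)x^5 - (45/2)x^4 + 93x^3 - 198x^2 + 216x - 96


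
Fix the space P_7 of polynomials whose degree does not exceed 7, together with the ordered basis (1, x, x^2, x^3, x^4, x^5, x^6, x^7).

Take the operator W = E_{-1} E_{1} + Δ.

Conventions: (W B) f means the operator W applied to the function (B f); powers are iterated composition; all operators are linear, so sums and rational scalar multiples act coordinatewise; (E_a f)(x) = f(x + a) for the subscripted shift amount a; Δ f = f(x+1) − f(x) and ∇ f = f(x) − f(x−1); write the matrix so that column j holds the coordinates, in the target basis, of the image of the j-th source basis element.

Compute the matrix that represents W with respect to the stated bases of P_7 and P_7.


the matrix is [[1, 1, 1, 1, 1, 1, 1, 1]; [0, 1, 2, 3, 4, 5, 6, 7]; [0, 0, 1, 3, 6, 10, 15, 21]; [0, 0, 0, 1, 4, 10, 20, 35]; [0, 0, 0, 0, 1, 5, 15, 35]; [0, 0, 0, 0, 0, 1, 6, 21]; [0, 0, 0, 0, 0, 0, 1, 7]; [0, 0, 0, 0, 0, 0, 0, 1]] (rows listed top to bottom)

image of 1: 1
image of x: x + 1
image of x^2: x^2 + 2x + 1
image of x^3: x^3 + 3x^2 + 3x + 1
image of x^4: x^4 + 4x^3 + 6x^2 + 4x + 1
image of x^5: x^5 + 5x^4 + 10x^3 + 10x^2 + 5x + 1
image of x^6: x^6 + 6x^5 + 15x^4 + 20x^3 + 15x^2 + 6x + 1
image of x^7: x^7 + 7x^6 + 21x^5 + 35x^4 + 35x^3 + 21x^2 + 7x + 1
each image's coordinates form column j of the matrix


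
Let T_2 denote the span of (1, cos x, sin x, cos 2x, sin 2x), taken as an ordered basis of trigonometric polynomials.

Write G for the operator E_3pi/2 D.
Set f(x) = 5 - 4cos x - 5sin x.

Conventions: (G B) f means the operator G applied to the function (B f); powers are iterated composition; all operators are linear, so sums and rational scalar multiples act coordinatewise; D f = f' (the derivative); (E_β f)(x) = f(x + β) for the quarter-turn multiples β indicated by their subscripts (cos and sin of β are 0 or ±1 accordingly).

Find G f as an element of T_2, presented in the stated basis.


D f = -5cos x + 4sin x
E_3pi/2 D f = -4cos x - 5sin x

the result is g(x) = -4cos x - 5sin x


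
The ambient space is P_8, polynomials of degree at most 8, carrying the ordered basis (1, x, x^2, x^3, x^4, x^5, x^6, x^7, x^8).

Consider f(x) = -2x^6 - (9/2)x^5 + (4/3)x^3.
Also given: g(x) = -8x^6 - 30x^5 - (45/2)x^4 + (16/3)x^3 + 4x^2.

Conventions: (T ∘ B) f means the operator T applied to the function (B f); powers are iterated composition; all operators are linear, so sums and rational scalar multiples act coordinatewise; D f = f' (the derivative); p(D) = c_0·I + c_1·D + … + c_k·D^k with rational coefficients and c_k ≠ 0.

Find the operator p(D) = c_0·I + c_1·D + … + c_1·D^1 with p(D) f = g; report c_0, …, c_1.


D^0 f = -2x^6 - (9/2)x^5 + (4/3)x^3
D^1 f = -12x^5 - (45/2)x^4 + 4x^2
matching coefficients of g against c_0 f + c_1 Df + … from the top degree down determines the c_i
solution: c_0 = 4, c_1 = 1

c_0 = 4, c_1 = 1


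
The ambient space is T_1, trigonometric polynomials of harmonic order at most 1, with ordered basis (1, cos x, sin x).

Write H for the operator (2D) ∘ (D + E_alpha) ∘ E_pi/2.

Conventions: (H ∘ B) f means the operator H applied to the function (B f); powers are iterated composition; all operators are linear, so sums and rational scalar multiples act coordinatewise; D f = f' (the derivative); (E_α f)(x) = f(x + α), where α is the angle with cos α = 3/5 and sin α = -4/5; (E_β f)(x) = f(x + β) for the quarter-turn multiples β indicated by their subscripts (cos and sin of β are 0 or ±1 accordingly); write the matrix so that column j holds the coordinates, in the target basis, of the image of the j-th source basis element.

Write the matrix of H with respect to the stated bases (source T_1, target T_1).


the matrix is [[0, 0, 0]; [0, -6/5, -2/5]; [0, 2/5, -6/5]] (rows listed top to bottom)

image of 1: 0
image of cos x: -(6/5)cos x + (2/5)sin x
image of sin x: -(2/5)cos x - (6/5)sin x
each image's coordinates form column j of the matrix


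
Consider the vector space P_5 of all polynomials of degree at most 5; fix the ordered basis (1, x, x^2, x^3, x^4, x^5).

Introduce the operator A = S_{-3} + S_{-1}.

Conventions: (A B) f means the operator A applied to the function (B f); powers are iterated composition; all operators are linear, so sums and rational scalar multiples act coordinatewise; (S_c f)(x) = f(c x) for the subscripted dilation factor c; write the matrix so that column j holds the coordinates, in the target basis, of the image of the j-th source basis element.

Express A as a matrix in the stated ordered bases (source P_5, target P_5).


the matrix is [[2, 0, 0, 0, 0, 0]; [0, -4, 0, 0, 0, 0]; [0, 0, 10, 0, 0, 0]; [0, 0, 0, -28, 0, 0]; [0, 0, 0, 0, 82, 0]; [0, 0, 0, 0, 0, -244]] (rows listed top to bottom)

image of 1: 2
image of x: -4x
image of x^2: 10x^2
image of x^3: -28x^3
image of x^4: 82x^4
image of x^5: -244x^5
each image's coordinates form column j of the matrix


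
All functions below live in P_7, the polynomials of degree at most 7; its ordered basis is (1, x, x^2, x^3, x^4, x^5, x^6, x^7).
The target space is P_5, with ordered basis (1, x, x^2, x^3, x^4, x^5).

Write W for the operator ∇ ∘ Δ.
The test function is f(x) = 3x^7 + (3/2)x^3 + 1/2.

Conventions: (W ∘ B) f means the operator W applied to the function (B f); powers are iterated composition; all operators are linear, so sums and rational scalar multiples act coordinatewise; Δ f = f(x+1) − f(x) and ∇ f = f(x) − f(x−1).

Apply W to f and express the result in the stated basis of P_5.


g(x) = 126x^5 + 210x^3 + 51x

Δ f = 21x^6 + 63x^5 + 105x^4 + 105x^3 + (135/2)x^2 + (51/2)x + 9/2
∇ Δ f = 126x^5 + 210x^3 + 51x


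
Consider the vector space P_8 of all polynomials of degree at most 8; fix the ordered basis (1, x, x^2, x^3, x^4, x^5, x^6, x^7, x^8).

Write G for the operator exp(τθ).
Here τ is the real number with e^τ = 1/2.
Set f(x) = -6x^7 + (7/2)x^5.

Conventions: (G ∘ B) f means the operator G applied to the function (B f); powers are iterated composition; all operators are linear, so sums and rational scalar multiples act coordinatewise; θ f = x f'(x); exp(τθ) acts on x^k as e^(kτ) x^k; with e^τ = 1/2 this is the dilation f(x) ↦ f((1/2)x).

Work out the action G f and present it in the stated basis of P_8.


g(x) = -(3/64)x^7 + (7/64)x^5

exp(τθ) x^k = e^(kτ) x^k; with e^τ = 1/2 this sends x^k to (1/2)^k x^k
x^5 ↦ 1/32 x^5
x^7 ↦ 1/128 x^7
applying this coordinatewise to f: exp(τθ) f = -(3/64)x^7 + (7/64)x^5


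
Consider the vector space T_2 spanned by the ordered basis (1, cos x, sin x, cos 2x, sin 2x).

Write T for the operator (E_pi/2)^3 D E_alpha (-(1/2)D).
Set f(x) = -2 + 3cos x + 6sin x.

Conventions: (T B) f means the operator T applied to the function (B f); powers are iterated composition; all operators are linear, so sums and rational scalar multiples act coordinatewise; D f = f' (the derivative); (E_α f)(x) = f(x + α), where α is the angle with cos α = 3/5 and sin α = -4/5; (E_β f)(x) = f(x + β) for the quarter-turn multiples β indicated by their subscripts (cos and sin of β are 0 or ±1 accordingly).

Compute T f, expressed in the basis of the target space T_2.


D f = 6cos x - 3sin x
(-(1/2)D) f = -3cos x + (3/2)sin x
E_alpha (-(1/2)D) f = -3cos x - (3/2)sin x
D E_alpha (-(1/2)D) f = -(3/2)cos x + 3sin x
E_pi/2 (D E_alpha) (-(1/2)D) f = 3cos x + (3/2)sin x
E_pi/2 E_pi/2 (D E_alpha) (-(1/2)D) f = (3/2)cos x - 3sin x
E_pi/2 E_pi/2 E_pi/2 (D E_alpha) (-(1/2)D) f = -3cos x - (3/2)sin x

g(x) = -3cos x - (3/2)sin x


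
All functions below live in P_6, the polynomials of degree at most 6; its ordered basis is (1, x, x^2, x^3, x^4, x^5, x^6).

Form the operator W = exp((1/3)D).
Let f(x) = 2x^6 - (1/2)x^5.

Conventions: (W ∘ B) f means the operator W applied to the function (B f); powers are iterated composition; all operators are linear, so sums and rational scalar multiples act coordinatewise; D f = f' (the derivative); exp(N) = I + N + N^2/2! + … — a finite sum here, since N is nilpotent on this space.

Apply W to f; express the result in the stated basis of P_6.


the image equals g(x) = 2x^6 + (7/2)x^5 + (5/2)x^4 + (25/27)x^3 + (5/27)x^2 + (1/54)x + 1/1458

order-1 term: 4x^5 - (5/6)x^4
order-2 term: (10/3)x^4 - (5/9)x^3
order-3 term: (40/27)x^3 - (5/27)x^2
order-4 term: (10/27)x^2 - (5/162)x
order-5 term: (4/81)x - 1/486
order-6 term: 2/729
the series for exp((1/3)D) f terminates at order 6
exp((1/3)D) f = 2x^6 + (7/2)x^5 + (5/2)x^4 + (25/27)x^3 + (5/27)x^2 + (1/54)x + 1/1458


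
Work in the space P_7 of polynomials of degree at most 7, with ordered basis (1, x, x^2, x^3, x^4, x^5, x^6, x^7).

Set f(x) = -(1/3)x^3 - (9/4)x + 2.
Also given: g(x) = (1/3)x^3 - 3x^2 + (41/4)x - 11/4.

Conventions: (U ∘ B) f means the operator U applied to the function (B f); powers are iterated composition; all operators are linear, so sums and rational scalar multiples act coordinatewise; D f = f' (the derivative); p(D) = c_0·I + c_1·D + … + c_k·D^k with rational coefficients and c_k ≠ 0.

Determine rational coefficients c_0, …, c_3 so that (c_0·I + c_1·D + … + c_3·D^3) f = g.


p(D) = -I + 3·D − 4·D^2 − 3·D^3, i.e. c_0 = -1, c_1 = 3, c_2 = -4, c_3 = -3

D^0 f = -(1/3)x^3 - (9/4)x + 2
D^1 f = -x^2 - 9/4
D^2 f = -2x
D^3 f = -2
matching coefficients of g against c_0 f + c_1 Df + … from the top degree down determines the c_i
solution: c_0 = -1, c_1 = 3, c_2 = -4, c_3 = -3


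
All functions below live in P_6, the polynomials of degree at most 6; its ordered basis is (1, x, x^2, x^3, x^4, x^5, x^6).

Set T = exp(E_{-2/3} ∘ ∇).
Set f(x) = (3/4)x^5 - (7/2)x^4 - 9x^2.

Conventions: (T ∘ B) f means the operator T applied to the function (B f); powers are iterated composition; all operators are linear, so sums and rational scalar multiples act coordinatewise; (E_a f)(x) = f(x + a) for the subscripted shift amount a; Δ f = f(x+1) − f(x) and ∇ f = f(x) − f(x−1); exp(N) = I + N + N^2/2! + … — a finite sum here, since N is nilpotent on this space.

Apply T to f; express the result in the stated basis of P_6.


order-1 term: (15/4)x^4 - (63/2)x^3 + (163/2)x^2 - (3847/36)x + 2047/36
order-2 term: (15/2)x^3 - (147/2)x^2 + (897/4)x - 8311/36
order-3 term: (15/2)x^2 - (133/2)x + 571/4
order-4 term: (15/4)x - 21
order-5 term: 3/4
the series for exp(E_{-2/3} ∘ ∇) f terminates at order 5
exp(E_{-2/3} ∘ ∇) f = (3/4)x^5 + (1/4)x^4 - 24x^3 + (13/2)x^2 + (1967/36)x - 103/2

g(x) = (3/4)x^5 + (1/4)x^4 - 24x^3 + (13/2)x^2 + (1967/36)x - 103/2


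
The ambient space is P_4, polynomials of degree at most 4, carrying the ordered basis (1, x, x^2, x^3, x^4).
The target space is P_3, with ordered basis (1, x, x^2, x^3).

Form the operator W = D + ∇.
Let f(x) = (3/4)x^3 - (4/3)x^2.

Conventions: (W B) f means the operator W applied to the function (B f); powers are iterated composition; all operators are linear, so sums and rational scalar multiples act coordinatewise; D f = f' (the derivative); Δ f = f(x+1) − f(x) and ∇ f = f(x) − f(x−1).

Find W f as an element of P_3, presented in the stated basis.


g(x) = (9/2)x^2 - (91/12)x + 25/12

D f = (9/4)x^2 - (8/3)x
∇ f = (9/4)x^2 - (59/12)x + 25/12
(D + ∇) f = (9/2)x^2 - (91/12)x + 25/12


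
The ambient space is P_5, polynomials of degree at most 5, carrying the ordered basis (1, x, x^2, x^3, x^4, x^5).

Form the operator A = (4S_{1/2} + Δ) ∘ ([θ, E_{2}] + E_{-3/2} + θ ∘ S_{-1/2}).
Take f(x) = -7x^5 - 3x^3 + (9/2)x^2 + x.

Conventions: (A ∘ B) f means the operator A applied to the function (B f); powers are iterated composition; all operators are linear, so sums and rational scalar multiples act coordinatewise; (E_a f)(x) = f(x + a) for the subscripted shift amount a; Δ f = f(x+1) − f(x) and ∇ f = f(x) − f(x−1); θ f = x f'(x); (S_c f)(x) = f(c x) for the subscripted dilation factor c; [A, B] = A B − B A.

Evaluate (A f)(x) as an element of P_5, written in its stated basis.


the image equals g(x) = -(189/256)x^5 + (35/32)x^4 + (2525/4)x^3 + (61317/16)x^2 + (311631/32)x + 302685/32

E_{2} f = -7x^5 - 70x^4 - 283x^3 - (1147/2)x^2 - 577x - 228
θ E_{2} f = -35x^5 - 280x^4 - 849x^3 - 1147x^2 - 577x
θ f = -35x^5 - 9x^3 + 9x^2 + x
E_{2} θ f = -35x^5 - 350x^4 - 1409x^3 - 2845x^2 - 2871x - 1154
[θ, E_{2}] f = 70x^4 + 560x^3 + 1698x^2 + 2294x + 1154
E_{-3/2} f = -7x^5 + (105/2)x^4 - (321/2)x^3 + (1017/4)x^2 - (3359/16)x + 2301/32
S_{-1/2} f = (7/32)x^5 + (3/8)x^3 + (9/8)x^2 - (1/2)x
θ S_{-1/2} f = (35/32)x^5 + (9/8)x^3 + (9/4)x^2 - (1/2)x
([θ, E_{2}] + E_{-3/2} + θ ∘ S_{-1/2}) f = -(189/32)x^5 + (245/2)x^4 + (3205/8)x^3 + (3909/2)x^2 + (33337/16)x + 39229/32
S_{1/2} ([θ, E_{2}] + E_{-3/2} + θ ∘ S_{-1/2}) f = -(189/1024)x^5 + (245/32)x^4 + (3205/64)x^3 + (3909/8)x^2 + (33337/32)x + 39229/32
(4S_{1/2}) ([θ, E_{2}] + E_{-3/2} + θ ∘ S_{-1/2}) f = -(189/256)x^5 + (245/8)x^4 + (3205/16)x^3 + (3909/2)x^2 + (33337/8)x + 39229/8
Δ ([θ, E_{2}] + E_{-3/2} + θ ∘ S_{-1/2}) f = -(945/32)x^4 + (6895/16)x^3 + (30045/16)x^2 + (178283/32)x + 145769/32
(4S_{1/2} + Δ) ([θ, E_{2}] + E_{-3/2} + θ ∘ S_{-1/2}) f = -(189/256)x^5 + (35/32)x^4 + (2525/4)x^3 + (61317/16)x^2 + (311631/32)x + 302685/32


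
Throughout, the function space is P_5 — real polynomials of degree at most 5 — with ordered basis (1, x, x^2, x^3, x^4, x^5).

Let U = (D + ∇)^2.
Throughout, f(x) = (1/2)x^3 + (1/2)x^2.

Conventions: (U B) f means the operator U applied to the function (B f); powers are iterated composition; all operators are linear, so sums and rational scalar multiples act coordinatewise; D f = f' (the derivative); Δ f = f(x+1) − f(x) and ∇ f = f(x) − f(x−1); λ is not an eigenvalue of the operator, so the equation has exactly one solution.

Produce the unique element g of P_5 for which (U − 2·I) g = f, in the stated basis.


write g with unknown coordinates in the stated basis and equate coefficients in (U − 2·I) g = f
solving from the highest basis element down gives g = -(1/4)x^3 - (1/4)x^2 - 3x + 1/2
check: U g = -6x + 1
so U g − 2·g = (1/2)x^3 + (1/2)x^2 = f ✓

g(x) = -(1/4)x^3 - (1/4)x^2 - 3x + 1/2


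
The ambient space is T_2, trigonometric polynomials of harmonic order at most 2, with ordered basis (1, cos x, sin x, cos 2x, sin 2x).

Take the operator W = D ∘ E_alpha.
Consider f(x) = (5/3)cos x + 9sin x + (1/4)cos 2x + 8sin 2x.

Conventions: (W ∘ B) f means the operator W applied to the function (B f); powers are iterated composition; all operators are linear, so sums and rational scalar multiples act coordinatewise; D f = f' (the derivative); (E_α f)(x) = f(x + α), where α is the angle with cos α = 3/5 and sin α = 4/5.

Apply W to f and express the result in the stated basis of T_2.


E_alpha f = (41/5)cos x + (61/15)sin x + (761/100)cos 2x - (62/25)sin 2x
D E_alpha f = (61/15)cos x - (41/5)sin x - (124/25)cos 2x - (761/50)sin 2x

the result is g(x) = (61/15)cos x - (41/5)sin x - (124/25)cos 2x - (761/50)sin 2x


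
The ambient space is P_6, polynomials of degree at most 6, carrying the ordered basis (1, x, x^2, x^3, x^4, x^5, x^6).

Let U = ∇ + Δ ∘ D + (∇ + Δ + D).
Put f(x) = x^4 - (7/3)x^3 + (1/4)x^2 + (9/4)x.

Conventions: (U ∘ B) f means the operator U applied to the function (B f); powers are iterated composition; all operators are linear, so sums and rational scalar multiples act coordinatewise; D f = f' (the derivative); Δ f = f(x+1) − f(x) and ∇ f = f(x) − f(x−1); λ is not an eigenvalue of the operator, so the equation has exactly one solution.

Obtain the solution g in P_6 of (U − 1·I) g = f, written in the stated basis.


write g with unknown coordinates in the stated basis and equate coefficients in (U − 1·I) g = f
solving from the highest basis element down gives g = -x^4 - (41/3)x^3 - (681/4)x^2 - (5717/4)x - 23889/4
check: U g = -16x^3 - 170x^2 - 1427x - 23889/4
so U g − 1·g = x^4 - (7/3)x^3 + (1/4)x^2 + (9/4)x = f ✓

g(x) = -x^4 - (41/3)x^3 - (681/4)x^2 - (5717/4)x - 23889/4


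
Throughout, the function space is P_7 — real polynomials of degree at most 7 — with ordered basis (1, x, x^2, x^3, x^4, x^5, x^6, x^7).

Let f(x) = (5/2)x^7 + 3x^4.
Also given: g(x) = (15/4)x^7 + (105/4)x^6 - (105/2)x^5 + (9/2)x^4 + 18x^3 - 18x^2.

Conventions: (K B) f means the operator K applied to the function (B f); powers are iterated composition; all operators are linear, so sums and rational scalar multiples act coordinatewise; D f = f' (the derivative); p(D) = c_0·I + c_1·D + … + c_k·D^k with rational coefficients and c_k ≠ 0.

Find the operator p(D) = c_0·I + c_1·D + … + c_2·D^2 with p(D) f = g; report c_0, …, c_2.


c_0 = 3/2, c_1 = 3/2, c_2 = -1/2

D^0 f = (5/2)x^7 + 3x^4
D^1 f = (35/2)x^6 + 12x^3
D^2 f = 105x^5 + 36x^2
matching coefficients of g against c_0 f + c_1 Df + … from the top degree down determines the c_i
solution: c_0 = 3/2, c_1 = 3/2, c_2 = -1/2


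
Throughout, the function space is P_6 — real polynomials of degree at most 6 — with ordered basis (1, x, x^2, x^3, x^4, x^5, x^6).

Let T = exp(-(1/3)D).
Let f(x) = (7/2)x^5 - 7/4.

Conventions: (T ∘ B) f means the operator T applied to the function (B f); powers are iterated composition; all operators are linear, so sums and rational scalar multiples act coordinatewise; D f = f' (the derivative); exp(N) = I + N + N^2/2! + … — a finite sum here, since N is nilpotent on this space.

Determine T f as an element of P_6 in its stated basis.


the image equals g(x) = (7/2)x^5 - (35/6)x^4 + (35/9)x^3 - (35/27)x^2 + (35/162)x - 1715/972

order-1 term: -(35/6)x^4
order-2 term: (35/9)x^3
order-3 term: -(35/27)x^2
order-4 term: (35/162)x
order-5 term: -7/486
the series for exp(-(1/3)D) f terminates at order 5
exp(-(1/3)D) f = (7/2)x^5 - (35/6)x^4 + (35/9)x^3 - (35/27)x^2 + (35/162)x - 1715/972


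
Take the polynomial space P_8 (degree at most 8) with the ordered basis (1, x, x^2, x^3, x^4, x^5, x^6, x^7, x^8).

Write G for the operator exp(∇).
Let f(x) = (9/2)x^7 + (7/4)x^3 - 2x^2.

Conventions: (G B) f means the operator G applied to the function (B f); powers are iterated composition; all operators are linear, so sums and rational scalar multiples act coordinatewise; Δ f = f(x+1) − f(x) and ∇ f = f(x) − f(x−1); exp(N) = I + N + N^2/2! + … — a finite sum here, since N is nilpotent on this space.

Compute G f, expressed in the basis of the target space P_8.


the image equals g(x) = (9/2)x^7 + (63/2)x^6 - (315/2)x^4 + (637/4)x^3 + (769/4)x^2 - (575/2)x + 155/4

order-1 term: (63/2)x^6 - (189/2)x^5 + (315/2)x^4 - (315/2)x^3 + (399/4)x^2 - (163/4)x + 33/4
order-2 term: (189/2)x^5 - (945/2)x^4 + (2205/2)x^3 - (2835/2)x^2 + (3927/4)x - 1163/4
order-3 term: (315/2)x^4 - 945x^3 + (4725/2)x^2 - 2835x + 5425/4
order-4 term: (315/2)x^3 - 945x^2 + (4095/2)x - 1575
order-5 term: (189/2)x^2 - (945/2)x + 630
order-6 term: (63/2)x - 189/2
order-7 term: 9/2
the series for exp(∇) f terminates at order 7
exp(∇) f = (9/2)x^7 + (63/2)x^6 - (315/2)x^4 + (637/4)x^3 + (769/4)x^2 - (575/2)x + 155/4


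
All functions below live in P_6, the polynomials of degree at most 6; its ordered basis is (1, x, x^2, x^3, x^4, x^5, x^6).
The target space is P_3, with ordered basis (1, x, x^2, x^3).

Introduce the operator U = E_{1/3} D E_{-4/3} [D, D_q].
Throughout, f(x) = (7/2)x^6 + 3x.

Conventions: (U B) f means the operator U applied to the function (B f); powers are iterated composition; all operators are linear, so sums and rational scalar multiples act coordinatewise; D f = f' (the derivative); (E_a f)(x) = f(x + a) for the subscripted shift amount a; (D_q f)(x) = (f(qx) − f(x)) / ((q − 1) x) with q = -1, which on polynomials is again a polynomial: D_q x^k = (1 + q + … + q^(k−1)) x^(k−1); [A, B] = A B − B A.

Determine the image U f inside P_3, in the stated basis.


D_q f = 3
D D_q f = 0
D f = 21x^5 + 3
D_q D f = 21x^4
[D, D_q] f = -21x^4
E_{-4/3} [D, D_q] f = -21x^4 + 112x^3 - 224x^2 + (1792/9)x - 1792/27
D E_{-4/3} [D, D_q] f = -84x^3 + 336x^2 - 448x + 1792/9
E_{1/3} D E_{-4/3} [D, D_q] f = -84x^3 + 252x^2 - 252x + 84

the image equals g(x) = -84x^3 + 252x^2 - 252x + 84


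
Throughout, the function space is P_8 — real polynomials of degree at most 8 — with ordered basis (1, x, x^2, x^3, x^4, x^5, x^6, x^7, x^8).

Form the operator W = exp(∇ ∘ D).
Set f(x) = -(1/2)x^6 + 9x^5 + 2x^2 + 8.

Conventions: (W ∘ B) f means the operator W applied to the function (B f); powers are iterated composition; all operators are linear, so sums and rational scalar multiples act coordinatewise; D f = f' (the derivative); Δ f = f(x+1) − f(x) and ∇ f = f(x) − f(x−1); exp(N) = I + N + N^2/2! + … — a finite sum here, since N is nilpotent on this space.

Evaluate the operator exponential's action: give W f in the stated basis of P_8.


order-1 term: -15x^4 + 210x^3 - 300x^2 + 195x - 44
order-2 term: -90x^2 + 720x - 645
order-3 term: -60
the series for exp(∇ ∘ D) f terminates at order 3
exp(∇ ∘ D) f = -(1/2)x^6 + 9x^5 - 15x^4 + 210x^3 - 388x^2 + 915x - 741

the result is g(x) = -(1/2)x^6 + 9x^5 - 15x^4 + 210x^3 - 388x^2 + 915x - 741


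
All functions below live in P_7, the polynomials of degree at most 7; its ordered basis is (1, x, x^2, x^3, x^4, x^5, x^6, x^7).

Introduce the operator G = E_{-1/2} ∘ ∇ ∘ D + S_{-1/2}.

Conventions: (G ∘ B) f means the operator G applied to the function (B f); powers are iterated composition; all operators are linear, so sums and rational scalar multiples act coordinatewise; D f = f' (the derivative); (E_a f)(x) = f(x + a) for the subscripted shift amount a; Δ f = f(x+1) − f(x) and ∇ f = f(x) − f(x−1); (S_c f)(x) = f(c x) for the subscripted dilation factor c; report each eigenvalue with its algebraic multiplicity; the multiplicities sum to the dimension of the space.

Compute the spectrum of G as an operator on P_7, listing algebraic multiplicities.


image of 1: 1
image of x: -(1/2)x
image of x^2: (1/4)x^2 + 2
image of x^3: -(1/8)x^3 + 6x - 6
image of x^4: (1/16)x^4 + 12x^2 - 24x + 13
image of x^5: -(1/32)x^5 + 20x^3 - 60x^2 + 65x - 25
image of x^6: (1/64)x^6 + 30x^4 - 120x^3 + 195x^2 - 150x + 363/8
image of x^7: -(1/128)x^7 + 42x^5 - 210x^4 + 455x^3 - 525x^2 + (2541/8)x - 637/8
the matrix is upper triangular; its diagonal is (1, -1/2, 1/4, -1/8, 1/16, -1/32, 1/64, -1/128)
for a triangular matrix the eigenvalues are the diagonal entries, with algebraic multiplicity their repetition count

λ = -1/2 (multiplicity 1), λ = -1/8 (multiplicity 1), λ = -1/32 (multiplicity 1), λ = -1/128 (multiplicity 1), λ = 1/64 (multiplicity 1), λ = 1/16 (multiplicity 1), λ = 1/4 (multiplicity 1), λ = 1 (multiplicity 1)


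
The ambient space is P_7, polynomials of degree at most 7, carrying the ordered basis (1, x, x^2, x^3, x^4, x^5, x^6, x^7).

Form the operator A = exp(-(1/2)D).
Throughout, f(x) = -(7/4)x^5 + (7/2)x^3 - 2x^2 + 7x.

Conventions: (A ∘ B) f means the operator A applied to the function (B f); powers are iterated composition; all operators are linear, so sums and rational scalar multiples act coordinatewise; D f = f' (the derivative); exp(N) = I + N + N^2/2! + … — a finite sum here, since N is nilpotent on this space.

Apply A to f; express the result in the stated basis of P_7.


g(x) = -(7/4)x^5 + (35/8)x^4 - (7/8)x^3 - (81/16)x^2 + (709/64)x - 561/128

order-1 term: (35/8)x^4 - (21/4)x^2 + 2x - 7/2
order-2 term: -(35/8)x^3 + (21/8)x - 1/2
order-3 term: (35/16)x^2 - 7/16
order-4 term: -(35/64)x
order-5 term: 7/128
the series for exp(-(1/2)D) f terminates at order 5
exp(-(1/2)D) f = -(7/4)x^5 + (35/8)x^4 - (7/8)x^3 - (81/16)x^2 + (709/64)x - 561/128


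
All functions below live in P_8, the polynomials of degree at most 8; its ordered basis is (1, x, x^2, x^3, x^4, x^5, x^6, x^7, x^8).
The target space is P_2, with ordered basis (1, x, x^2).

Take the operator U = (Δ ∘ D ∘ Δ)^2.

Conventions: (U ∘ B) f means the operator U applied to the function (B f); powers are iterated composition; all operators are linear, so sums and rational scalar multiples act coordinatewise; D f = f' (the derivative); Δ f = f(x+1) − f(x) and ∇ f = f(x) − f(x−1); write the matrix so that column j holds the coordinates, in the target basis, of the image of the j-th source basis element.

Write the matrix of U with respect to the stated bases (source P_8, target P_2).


the matrix is [[0, 0, 0, 0, 0, 0, 720, 10080, 87360]; [0, 0, 0, 0, 0, 0, 0, 5040, 80640]; [0, 0, 0, 0, 0, 0, 0, 0, 20160]] (rows listed top to bottom)

image of 1: 0
image of x: 0
image of x^2: 0
image of x^3: 0
image of x^4: 0
image of x^5: 0
image of x^6: 720
image of x^7: 5040x + 10080
image of x^8: 20160x^2 + 80640x + 87360
each image's coordinates form column j of the matrix


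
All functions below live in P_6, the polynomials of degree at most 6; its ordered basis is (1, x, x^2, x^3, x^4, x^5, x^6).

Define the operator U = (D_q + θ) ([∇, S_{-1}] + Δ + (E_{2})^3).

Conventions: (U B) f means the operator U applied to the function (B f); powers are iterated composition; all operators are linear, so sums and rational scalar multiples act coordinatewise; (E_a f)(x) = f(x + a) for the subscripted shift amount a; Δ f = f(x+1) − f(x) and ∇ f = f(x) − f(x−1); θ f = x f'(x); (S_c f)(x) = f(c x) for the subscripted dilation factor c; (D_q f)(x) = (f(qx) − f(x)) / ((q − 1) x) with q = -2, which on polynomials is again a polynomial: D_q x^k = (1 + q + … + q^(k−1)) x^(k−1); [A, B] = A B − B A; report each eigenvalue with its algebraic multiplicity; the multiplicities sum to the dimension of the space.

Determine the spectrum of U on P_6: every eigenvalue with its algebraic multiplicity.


image of 1: 0
image of x: x + 1
image of x^2: 2x^2 + 17x + 18
image of x^3: 3x^3 + 33x^2 + 96x + 111
image of x^4: 4x^4 + 103x^3 + 552x^2 + 654x + 876
image of x^5: 5x^5 + 111x^4 + 985x^3 + 5410x^2 + 4335x + 6485
image of x^6: 6x^6 + 249x^5 + 2814x^4 + 10365x^3 + 52050x^2 + 27219x + 46674
the matrix is upper triangular; its diagonal is (0, 1, 2, 3, 4, 5, 6)
for a triangular matrix the eigenvalues are the diagonal entries, with algebraic multiplicity their repetition count

λ = 0 (multiplicity 1), λ = 1 (multiplicity 1), λ = 2 (multiplicity 1), λ = 3 (multiplicity 1), λ = 4 (multiplicity 1), λ = 5 (multiplicity 1), λ = 6 (multiplicity 1)


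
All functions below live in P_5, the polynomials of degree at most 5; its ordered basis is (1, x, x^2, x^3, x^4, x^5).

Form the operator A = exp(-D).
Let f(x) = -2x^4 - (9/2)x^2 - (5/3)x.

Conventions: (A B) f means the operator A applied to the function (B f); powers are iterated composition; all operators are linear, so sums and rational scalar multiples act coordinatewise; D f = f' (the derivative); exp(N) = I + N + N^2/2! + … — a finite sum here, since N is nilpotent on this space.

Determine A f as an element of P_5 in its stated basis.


the image equals g(x) = -2x^4 + 8x^3 - (33/2)x^2 + (46/3)x - 29/6

order-1 term: 8x^3 + 9x + 5/3
order-2 term: -12x^2 - 9/2
order-3 term: 8x
order-4 term: -2
the series for exp(-D) f terminates at order 4
exp(-D) f = -2x^4 + 8x^3 - (33/2)x^2 + (46/3)x - 29/6


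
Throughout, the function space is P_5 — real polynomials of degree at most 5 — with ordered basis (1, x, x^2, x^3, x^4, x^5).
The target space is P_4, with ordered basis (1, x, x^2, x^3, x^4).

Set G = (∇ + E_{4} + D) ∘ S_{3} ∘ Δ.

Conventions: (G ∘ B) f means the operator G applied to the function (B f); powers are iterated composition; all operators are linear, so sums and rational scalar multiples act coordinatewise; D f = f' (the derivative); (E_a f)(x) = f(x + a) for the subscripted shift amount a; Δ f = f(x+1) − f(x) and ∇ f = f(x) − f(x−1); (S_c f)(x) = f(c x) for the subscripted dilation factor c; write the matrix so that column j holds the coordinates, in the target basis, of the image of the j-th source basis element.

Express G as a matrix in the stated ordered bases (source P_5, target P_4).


image of 1: 0
image of x: 1
image of x^2: 6x + 37
image of x^3: 27x^2 + 333x + 460
image of x^4: 108x^3 + 1998x^2 + 5520x + 7903
image of x^5: 405x^4 + 9990x^3 + 41400x^2 + 118545x + 122266
each image's coordinates form column j of the matrix

the matrix is [[0, 1, 37, 460, 7903, 122266]; [0, 0, 6, 333, 5520, 118545]; [0, 0, 0, 27, 1998, 41400]; [0, 0, 0, 0, 108, 9990]; [0, 0, 0, 0, 0, 405]] (rows listed top to bottom)


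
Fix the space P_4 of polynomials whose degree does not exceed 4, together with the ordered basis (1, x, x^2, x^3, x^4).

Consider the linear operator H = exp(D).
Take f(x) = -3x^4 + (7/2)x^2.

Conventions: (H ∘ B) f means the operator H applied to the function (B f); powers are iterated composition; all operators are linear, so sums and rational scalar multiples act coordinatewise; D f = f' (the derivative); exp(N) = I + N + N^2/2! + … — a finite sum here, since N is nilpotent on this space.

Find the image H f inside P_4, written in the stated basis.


order-1 term: -12x^3 + 7x
order-2 term: -18x^2 + 7/2
order-3 term: -12x
order-4 term: -3
the series for exp(D) f terminates at order 4
exp(D) f = -3x^4 - 12x^3 - (29/2)x^2 - 5x + 1/2

the result is g(x) = -3x^4 - 12x^3 - (29/2)x^2 - 5x + 1/2


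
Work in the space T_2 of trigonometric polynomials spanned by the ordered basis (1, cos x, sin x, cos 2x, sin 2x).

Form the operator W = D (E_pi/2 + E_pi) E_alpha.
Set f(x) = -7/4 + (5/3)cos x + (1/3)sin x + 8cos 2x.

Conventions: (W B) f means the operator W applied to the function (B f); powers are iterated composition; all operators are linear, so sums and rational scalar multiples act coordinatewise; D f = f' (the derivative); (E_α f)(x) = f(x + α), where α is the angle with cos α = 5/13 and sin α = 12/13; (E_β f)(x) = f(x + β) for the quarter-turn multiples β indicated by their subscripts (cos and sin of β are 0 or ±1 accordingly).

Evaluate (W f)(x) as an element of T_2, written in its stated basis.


g(x) = (6/13)cos x + (92/39)sin x

E_alpha f = -7/4 + (37/39)cos x - (55/39)sin x - (952/169)cos 2x - (960/169)sin 2x
E_pi/2 E_alpha f = -7/4 - (55/39)cos x - (37/39)sin x + (952/169)cos 2x + (960/169)sin 2x
E_pi E_alpha f = -7/4 - (37/39)cos x + (55/39)sin x - (952/169)cos 2x - (960/169)sin 2x
(E_pi/2 + E_pi) E_alpha f = -7/2 - (92/39)cos x + (6/13)sin x
D (E_pi/2 + E_pi) E_alpha f = (6/13)cos x + (92/39)sin x
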